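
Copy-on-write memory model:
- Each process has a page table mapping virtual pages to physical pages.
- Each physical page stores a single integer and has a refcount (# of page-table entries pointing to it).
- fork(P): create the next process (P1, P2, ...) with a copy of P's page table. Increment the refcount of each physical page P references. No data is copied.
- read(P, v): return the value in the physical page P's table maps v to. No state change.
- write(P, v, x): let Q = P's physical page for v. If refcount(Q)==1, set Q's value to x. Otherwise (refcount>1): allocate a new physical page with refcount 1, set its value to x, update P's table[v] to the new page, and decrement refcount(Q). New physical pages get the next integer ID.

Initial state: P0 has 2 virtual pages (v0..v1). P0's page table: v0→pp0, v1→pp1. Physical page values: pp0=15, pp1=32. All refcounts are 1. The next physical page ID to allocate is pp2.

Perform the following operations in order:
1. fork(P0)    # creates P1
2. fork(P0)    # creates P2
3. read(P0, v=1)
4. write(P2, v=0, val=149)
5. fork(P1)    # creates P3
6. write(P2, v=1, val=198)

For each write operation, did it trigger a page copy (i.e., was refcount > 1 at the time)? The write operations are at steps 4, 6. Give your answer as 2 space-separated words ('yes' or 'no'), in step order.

Op 1: fork(P0) -> P1. 2 ppages; refcounts: pp0:2 pp1:2
Op 2: fork(P0) -> P2. 2 ppages; refcounts: pp0:3 pp1:3
Op 3: read(P0, v1) -> 32. No state change.
Op 4: write(P2, v0, 149). refcount(pp0)=3>1 -> COPY to pp2. 3 ppages; refcounts: pp0:2 pp1:3 pp2:1
Op 5: fork(P1) -> P3. 3 ppages; refcounts: pp0:3 pp1:4 pp2:1
Op 6: write(P2, v1, 198). refcount(pp1)=4>1 -> COPY to pp3. 4 ppages; refcounts: pp0:3 pp1:3 pp2:1 pp3:1

yes yes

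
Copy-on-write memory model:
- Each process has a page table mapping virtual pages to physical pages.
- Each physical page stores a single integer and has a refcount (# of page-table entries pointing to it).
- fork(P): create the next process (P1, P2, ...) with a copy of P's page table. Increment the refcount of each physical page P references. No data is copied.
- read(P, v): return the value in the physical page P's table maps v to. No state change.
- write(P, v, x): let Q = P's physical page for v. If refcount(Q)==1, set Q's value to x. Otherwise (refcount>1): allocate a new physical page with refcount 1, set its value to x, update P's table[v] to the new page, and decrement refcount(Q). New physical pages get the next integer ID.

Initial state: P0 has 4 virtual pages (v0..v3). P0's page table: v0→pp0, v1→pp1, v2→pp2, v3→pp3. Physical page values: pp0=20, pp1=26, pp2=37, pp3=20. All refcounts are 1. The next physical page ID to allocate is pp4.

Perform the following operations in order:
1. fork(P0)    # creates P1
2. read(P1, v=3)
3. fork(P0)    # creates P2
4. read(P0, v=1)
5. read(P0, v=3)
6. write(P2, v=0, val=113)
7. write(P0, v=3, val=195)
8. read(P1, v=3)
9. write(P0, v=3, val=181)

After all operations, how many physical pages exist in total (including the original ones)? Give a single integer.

Op 1: fork(P0) -> P1. 4 ppages; refcounts: pp0:2 pp1:2 pp2:2 pp3:2
Op 2: read(P1, v3) -> 20. No state change.
Op 3: fork(P0) -> P2. 4 ppages; refcounts: pp0:3 pp1:3 pp2:3 pp3:3
Op 4: read(P0, v1) -> 26. No state change.
Op 5: read(P0, v3) -> 20. No state change.
Op 6: write(P2, v0, 113). refcount(pp0)=3>1 -> COPY to pp4. 5 ppages; refcounts: pp0:2 pp1:3 pp2:3 pp3:3 pp4:1
Op 7: write(P0, v3, 195). refcount(pp3)=3>1 -> COPY to pp5. 6 ppages; refcounts: pp0:2 pp1:3 pp2:3 pp3:2 pp4:1 pp5:1
Op 8: read(P1, v3) -> 20. No state change.
Op 9: write(P0, v3, 181). refcount(pp5)=1 -> write in place. 6 ppages; refcounts: pp0:2 pp1:3 pp2:3 pp3:2 pp4:1 pp5:1

Answer: 6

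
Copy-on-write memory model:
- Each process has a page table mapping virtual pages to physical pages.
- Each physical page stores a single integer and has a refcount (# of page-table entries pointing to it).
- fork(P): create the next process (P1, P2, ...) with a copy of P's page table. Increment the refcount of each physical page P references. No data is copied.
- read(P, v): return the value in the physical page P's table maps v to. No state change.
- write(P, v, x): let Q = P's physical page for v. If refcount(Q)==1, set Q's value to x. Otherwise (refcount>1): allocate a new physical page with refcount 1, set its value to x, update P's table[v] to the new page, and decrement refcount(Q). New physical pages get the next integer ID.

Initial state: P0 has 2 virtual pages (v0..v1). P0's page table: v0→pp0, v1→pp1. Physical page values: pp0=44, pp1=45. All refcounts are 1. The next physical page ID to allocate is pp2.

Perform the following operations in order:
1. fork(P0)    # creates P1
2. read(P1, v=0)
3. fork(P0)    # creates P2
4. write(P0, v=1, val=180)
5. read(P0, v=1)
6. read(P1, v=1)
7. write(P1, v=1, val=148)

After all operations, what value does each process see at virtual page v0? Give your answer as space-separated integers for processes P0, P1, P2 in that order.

Answer: 44 44 44

Derivation:
Op 1: fork(P0) -> P1. 2 ppages; refcounts: pp0:2 pp1:2
Op 2: read(P1, v0) -> 44. No state change.
Op 3: fork(P0) -> P2. 2 ppages; refcounts: pp0:3 pp1:3
Op 4: write(P0, v1, 180). refcount(pp1)=3>1 -> COPY to pp2. 3 ppages; refcounts: pp0:3 pp1:2 pp2:1
Op 5: read(P0, v1) -> 180. No state change.
Op 6: read(P1, v1) -> 45. No state change.
Op 7: write(P1, v1, 148). refcount(pp1)=2>1 -> COPY to pp3. 4 ppages; refcounts: pp0:3 pp1:1 pp2:1 pp3:1
P0: v0 -> pp0 = 44
P1: v0 -> pp0 = 44
P2: v0 -> pp0 = 44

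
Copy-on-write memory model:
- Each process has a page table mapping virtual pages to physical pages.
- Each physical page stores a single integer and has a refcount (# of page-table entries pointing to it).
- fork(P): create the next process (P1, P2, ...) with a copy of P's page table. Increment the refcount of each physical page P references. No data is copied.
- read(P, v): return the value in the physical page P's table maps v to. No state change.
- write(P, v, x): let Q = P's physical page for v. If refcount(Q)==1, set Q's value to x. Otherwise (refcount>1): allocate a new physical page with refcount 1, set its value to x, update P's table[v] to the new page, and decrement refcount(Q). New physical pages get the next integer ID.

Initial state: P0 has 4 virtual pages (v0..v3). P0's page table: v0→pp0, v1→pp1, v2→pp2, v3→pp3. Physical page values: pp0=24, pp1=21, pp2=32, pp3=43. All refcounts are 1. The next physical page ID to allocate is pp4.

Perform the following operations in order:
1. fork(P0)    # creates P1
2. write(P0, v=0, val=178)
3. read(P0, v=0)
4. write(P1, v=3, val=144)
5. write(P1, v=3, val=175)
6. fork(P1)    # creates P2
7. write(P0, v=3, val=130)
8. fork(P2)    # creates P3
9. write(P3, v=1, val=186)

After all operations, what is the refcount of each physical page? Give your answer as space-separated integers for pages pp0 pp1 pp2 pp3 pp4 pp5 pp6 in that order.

Op 1: fork(P0) -> P1. 4 ppages; refcounts: pp0:2 pp1:2 pp2:2 pp3:2
Op 2: write(P0, v0, 178). refcount(pp0)=2>1 -> COPY to pp4. 5 ppages; refcounts: pp0:1 pp1:2 pp2:2 pp3:2 pp4:1
Op 3: read(P0, v0) -> 178. No state change.
Op 4: write(P1, v3, 144). refcount(pp3)=2>1 -> COPY to pp5. 6 ppages; refcounts: pp0:1 pp1:2 pp2:2 pp3:1 pp4:1 pp5:1
Op 5: write(P1, v3, 175). refcount(pp5)=1 -> write in place. 6 ppages; refcounts: pp0:1 pp1:2 pp2:2 pp3:1 pp4:1 pp5:1
Op 6: fork(P1) -> P2. 6 ppages; refcounts: pp0:2 pp1:3 pp2:3 pp3:1 pp4:1 pp5:2
Op 7: write(P0, v3, 130). refcount(pp3)=1 -> write in place. 6 ppages; refcounts: pp0:2 pp1:3 pp2:3 pp3:1 pp4:1 pp5:2
Op 8: fork(P2) -> P3. 6 ppages; refcounts: pp0:3 pp1:4 pp2:4 pp3:1 pp4:1 pp5:3
Op 9: write(P3, v1, 186). refcount(pp1)=4>1 -> COPY to pp6. 7 ppages; refcounts: pp0:3 pp1:3 pp2:4 pp3:1 pp4:1 pp5:3 pp6:1

Answer: 3 3 4 1 1 3 1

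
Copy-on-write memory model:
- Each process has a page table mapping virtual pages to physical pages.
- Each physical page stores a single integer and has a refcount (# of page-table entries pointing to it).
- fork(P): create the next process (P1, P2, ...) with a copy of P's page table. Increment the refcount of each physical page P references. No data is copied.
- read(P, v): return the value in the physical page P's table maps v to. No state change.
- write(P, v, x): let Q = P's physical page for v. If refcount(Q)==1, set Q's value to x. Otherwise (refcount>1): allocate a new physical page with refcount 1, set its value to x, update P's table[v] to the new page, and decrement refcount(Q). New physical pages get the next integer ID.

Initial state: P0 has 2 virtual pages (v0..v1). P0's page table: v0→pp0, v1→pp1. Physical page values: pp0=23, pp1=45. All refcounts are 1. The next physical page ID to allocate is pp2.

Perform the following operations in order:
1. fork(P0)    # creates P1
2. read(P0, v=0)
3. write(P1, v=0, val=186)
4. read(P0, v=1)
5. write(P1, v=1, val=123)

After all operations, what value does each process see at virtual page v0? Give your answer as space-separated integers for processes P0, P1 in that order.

Op 1: fork(P0) -> P1. 2 ppages; refcounts: pp0:2 pp1:2
Op 2: read(P0, v0) -> 23. No state change.
Op 3: write(P1, v0, 186). refcount(pp0)=2>1 -> COPY to pp2. 3 ppages; refcounts: pp0:1 pp1:2 pp2:1
Op 4: read(P0, v1) -> 45. No state change.
Op 5: write(P1, v1, 123). refcount(pp1)=2>1 -> COPY to pp3. 4 ppages; refcounts: pp0:1 pp1:1 pp2:1 pp3:1
P0: v0 -> pp0 = 23
P1: v0 -> pp2 = 186

Answer: 23 186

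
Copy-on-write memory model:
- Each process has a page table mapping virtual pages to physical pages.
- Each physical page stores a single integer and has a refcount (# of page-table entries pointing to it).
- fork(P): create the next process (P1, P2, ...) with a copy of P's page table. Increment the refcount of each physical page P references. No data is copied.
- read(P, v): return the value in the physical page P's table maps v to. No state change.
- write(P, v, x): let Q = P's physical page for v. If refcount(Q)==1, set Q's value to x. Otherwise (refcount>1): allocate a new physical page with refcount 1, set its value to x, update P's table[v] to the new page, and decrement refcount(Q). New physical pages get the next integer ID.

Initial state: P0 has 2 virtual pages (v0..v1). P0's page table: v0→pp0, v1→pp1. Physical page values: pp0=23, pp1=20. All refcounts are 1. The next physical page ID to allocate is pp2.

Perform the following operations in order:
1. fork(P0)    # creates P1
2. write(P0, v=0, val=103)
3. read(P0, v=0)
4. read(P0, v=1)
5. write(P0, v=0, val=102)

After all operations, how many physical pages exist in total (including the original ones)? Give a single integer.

Op 1: fork(P0) -> P1. 2 ppages; refcounts: pp0:2 pp1:2
Op 2: write(P0, v0, 103). refcount(pp0)=2>1 -> COPY to pp2. 3 ppages; refcounts: pp0:1 pp1:2 pp2:1
Op 3: read(P0, v0) -> 103. No state change.
Op 4: read(P0, v1) -> 20. No state change.
Op 5: write(P0, v0, 102). refcount(pp2)=1 -> write in place. 3 ppages; refcounts: pp0:1 pp1:2 pp2:1

Answer: 3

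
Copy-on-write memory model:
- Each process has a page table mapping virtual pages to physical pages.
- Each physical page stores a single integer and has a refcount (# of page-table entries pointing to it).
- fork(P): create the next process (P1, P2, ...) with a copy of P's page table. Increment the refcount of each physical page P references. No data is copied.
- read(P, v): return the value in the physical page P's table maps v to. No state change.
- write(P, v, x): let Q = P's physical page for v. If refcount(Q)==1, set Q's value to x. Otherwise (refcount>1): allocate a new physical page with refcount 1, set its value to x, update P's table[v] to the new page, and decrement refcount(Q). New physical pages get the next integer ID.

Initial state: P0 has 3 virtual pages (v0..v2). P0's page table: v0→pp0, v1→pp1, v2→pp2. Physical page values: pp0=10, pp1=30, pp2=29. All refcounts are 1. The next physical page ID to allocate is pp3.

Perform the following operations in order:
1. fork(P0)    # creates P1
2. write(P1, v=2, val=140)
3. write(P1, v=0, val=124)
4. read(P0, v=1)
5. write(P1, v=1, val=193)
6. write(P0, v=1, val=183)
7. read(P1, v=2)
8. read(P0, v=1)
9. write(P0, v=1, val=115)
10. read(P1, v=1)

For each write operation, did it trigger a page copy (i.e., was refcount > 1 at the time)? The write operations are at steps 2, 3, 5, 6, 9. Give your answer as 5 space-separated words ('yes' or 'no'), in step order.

Op 1: fork(P0) -> P1. 3 ppages; refcounts: pp0:2 pp1:2 pp2:2
Op 2: write(P1, v2, 140). refcount(pp2)=2>1 -> COPY to pp3. 4 ppages; refcounts: pp0:2 pp1:2 pp2:1 pp3:1
Op 3: write(P1, v0, 124). refcount(pp0)=2>1 -> COPY to pp4. 5 ppages; refcounts: pp0:1 pp1:2 pp2:1 pp3:1 pp4:1
Op 4: read(P0, v1) -> 30. No state change.
Op 5: write(P1, v1, 193). refcount(pp1)=2>1 -> COPY to pp5. 6 ppages; refcounts: pp0:1 pp1:1 pp2:1 pp3:1 pp4:1 pp5:1
Op 6: write(P0, v1, 183). refcount(pp1)=1 -> write in place. 6 ppages; refcounts: pp0:1 pp1:1 pp2:1 pp3:1 pp4:1 pp5:1
Op 7: read(P1, v2) -> 140. No state change.
Op 8: read(P0, v1) -> 183. No state change.
Op 9: write(P0, v1, 115). refcount(pp1)=1 -> write in place. 6 ppages; refcounts: pp0:1 pp1:1 pp2:1 pp3:1 pp4:1 pp5:1
Op 10: read(P1, v1) -> 193. No state change.

yes yes yes no no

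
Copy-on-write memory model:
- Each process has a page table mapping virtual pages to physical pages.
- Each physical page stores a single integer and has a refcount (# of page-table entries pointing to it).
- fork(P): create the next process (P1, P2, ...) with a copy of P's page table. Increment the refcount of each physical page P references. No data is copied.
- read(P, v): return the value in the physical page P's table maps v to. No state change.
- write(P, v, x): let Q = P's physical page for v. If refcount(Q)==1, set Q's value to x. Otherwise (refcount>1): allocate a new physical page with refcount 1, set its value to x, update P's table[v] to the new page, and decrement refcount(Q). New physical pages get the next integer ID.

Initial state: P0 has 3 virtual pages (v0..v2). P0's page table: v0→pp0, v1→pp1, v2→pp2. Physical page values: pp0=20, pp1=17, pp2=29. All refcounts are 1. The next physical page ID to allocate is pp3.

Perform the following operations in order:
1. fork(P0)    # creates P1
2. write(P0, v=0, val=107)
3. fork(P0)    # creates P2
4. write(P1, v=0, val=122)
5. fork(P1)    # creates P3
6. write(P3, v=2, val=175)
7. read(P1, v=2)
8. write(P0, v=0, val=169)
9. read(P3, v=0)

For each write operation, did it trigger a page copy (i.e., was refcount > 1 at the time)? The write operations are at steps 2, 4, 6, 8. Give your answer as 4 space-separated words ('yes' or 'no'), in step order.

Op 1: fork(P0) -> P1. 3 ppages; refcounts: pp0:2 pp1:2 pp2:2
Op 2: write(P0, v0, 107). refcount(pp0)=2>1 -> COPY to pp3. 4 ppages; refcounts: pp0:1 pp1:2 pp2:2 pp3:1
Op 3: fork(P0) -> P2. 4 ppages; refcounts: pp0:1 pp1:3 pp2:3 pp3:2
Op 4: write(P1, v0, 122). refcount(pp0)=1 -> write in place. 4 ppages; refcounts: pp0:1 pp1:3 pp2:3 pp3:2
Op 5: fork(P1) -> P3. 4 ppages; refcounts: pp0:2 pp1:4 pp2:4 pp3:2
Op 6: write(P3, v2, 175). refcount(pp2)=4>1 -> COPY to pp4. 5 ppages; refcounts: pp0:2 pp1:4 pp2:3 pp3:2 pp4:1
Op 7: read(P1, v2) -> 29. No state change.
Op 8: write(P0, v0, 169). refcount(pp3)=2>1 -> COPY to pp5. 6 ppages; refcounts: pp0:2 pp1:4 pp2:3 pp3:1 pp4:1 pp5:1
Op 9: read(P3, v0) -> 122. No state change.

yes no yes yes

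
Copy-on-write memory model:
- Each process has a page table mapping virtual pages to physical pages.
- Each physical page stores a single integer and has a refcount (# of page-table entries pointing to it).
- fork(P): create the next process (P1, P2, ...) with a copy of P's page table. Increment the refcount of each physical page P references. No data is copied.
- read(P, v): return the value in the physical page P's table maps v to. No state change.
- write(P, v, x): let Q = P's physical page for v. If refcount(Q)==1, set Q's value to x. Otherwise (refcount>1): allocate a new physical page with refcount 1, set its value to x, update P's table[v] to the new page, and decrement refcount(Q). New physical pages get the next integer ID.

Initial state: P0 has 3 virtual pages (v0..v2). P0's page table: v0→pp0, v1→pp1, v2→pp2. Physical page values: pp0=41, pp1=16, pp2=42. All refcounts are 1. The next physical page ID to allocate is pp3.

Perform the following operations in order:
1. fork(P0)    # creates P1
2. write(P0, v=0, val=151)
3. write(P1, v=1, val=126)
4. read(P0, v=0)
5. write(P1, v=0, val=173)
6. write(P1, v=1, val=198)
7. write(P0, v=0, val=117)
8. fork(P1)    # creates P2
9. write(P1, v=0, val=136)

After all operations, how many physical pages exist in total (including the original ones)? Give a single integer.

Op 1: fork(P0) -> P1. 3 ppages; refcounts: pp0:2 pp1:2 pp2:2
Op 2: write(P0, v0, 151). refcount(pp0)=2>1 -> COPY to pp3. 4 ppages; refcounts: pp0:1 pp1:2 pp2:2 pp3:1
Op 3: write(P1, v1, 126). refcount(pp1)=2>1 -> COPY to pp4. 5 ppages; refcounts: pp0:1 pp1:1 pp2:2 pp3:1 pp4:1
Op 4: read(P0, v0) -> 151. No state change.
Op 5: write(P1, v0, 173). refcount(pp0)=1 -> write in place. 5 ppages; refcounts: pp0:1 pp1:1 pp2:2 pp3:1 pp4:1
Op 6: write(P1, v1, 198). refcount(pp4)=1 -> write in place. 5 ppages; refcounts: pp0:1 pp1:1 pp2:2 pp3:1 pp4:1
Op 7: write(P0, v0, 117). refcount(pp3)=1 -> write in place. 5 ppages; refcounts: pp0:1 pp1:1 pp2:2 pp3:1 pp4:1
Op 8: fork(P1) -> P2. 5 ppages; refcounts: pp0:2 pp1:1 pp2:3 pp3:1 pp4:2
Op 9: write(P1, v0, 136). refcount(pp0)=2>1 -> COPY to pp5. 6 ppages; refcounts: pp0:1 pp1:1 pp2:3 pp3:1 pp4:2 pp5:1

Answer: 6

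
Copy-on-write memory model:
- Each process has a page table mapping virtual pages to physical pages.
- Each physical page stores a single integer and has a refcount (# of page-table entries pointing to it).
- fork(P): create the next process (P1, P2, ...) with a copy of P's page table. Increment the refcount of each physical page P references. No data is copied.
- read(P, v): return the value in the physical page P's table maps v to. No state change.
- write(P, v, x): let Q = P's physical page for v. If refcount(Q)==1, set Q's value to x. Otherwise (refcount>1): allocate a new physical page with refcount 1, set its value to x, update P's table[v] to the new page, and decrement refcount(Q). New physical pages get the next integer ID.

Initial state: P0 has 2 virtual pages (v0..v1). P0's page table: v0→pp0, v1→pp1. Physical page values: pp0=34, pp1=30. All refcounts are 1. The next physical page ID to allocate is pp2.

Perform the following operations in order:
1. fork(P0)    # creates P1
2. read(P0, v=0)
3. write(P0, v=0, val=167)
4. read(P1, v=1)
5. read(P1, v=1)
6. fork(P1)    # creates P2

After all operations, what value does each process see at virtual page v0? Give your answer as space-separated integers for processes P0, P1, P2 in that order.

Op 1: fork(P0) -> P1. 2 ppages; refcounts: pp0:2 pp1:2
Op 2: read(P0, v0) -> 34. No state change.
Op 3: write(P0, v0, 167). refcount(pp0)=2>1 -> COPY to pp2. 3 ppages; refcounts: pp0:1 pp1:2 pp2:1
Op 4: read(P1, v1) -> 30. No state change.
Op 5: read(P1, v1) -> 30. No state change.
Op 6: fork(P1) -> P2. 3 ppages; refcounts: pp0:2 pp1:3 pp2:1
P0: v0 -> pp2 = 167
P1: v0 -> pp0 = 34
P2: v0 -> pp0 = 34

Answer: 167 34 34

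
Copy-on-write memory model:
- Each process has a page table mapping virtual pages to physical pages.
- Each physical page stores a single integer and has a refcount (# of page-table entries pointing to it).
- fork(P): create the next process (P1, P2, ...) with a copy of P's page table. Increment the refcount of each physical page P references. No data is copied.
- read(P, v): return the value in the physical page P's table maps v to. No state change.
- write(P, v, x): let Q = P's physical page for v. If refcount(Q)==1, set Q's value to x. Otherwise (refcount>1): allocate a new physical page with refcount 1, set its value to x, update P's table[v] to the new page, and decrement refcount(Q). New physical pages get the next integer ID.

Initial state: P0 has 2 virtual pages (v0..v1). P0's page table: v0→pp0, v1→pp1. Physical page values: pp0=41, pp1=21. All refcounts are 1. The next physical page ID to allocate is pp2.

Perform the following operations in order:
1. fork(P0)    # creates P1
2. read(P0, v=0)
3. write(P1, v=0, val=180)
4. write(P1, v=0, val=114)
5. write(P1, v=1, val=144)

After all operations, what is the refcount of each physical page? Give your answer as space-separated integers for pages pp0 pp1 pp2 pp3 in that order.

Op 1: fork(P0) -> P1. 2 ppages; refcounts: pp0:2 pp1:2
Op 2: read(P0, v0) -> 41. No state change.
Op 3: write(P1, v0, 180). refcount(pp0)=2>1 -> COPY to pp2. 3 ppages; refcounts: pp0:1 pp1:2 pp2:1
Op 4: write(P1, v0, 114). refcount(pp2)=1 -> write in place. 3 ppages; refcounts: pp0:1 pp1:2 pp2:1
Op 5: write(P1, v1, 144). refcount(pp1)=2>1 -> COPY to pp3. 4 ppages; refcounts: pp0:1 pp1:1 pp2:1 pp3:1

Answer: 1 1 1 1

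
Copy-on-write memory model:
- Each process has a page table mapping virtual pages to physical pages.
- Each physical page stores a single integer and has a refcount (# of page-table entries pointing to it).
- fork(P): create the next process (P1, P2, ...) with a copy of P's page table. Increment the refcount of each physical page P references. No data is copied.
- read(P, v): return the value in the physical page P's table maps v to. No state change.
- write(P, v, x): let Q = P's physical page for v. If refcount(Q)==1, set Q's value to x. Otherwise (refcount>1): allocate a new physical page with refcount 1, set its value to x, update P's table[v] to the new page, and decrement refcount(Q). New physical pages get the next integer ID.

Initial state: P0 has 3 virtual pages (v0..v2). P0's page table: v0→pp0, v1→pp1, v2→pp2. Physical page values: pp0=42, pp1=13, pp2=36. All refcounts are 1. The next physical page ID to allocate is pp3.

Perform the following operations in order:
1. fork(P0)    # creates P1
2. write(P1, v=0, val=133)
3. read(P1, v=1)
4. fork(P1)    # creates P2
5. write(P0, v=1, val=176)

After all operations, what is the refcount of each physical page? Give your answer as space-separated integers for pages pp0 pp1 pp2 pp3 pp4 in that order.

Op 1: fork(P0) -> P1. 3 ppages; refcounts: pp0:2 pp1:2 pp2:2
Op 2: write(P1, v0, 133). refcount(pp0)=2>1 -> COPY to pp3. 4 ppages; refcounts: pp0:1 pp1:2 pp2:2 pp3:1
Op 3: read(P1, v1) -> 13. No state change.
Op 4: fork(P1) -> P2. 4 ppages; refcounts: pp0:1 pp1:3 pp2:3 pp3:2
Op 5: write(P0, v1, 176). refcount(pp1)=3>1 -> COPY to pp4. 5 ppages; refcounts: pp0:1 pp1:2 pp2:3 pp3:2 pp4:1

Answer: 1 2 3 2 1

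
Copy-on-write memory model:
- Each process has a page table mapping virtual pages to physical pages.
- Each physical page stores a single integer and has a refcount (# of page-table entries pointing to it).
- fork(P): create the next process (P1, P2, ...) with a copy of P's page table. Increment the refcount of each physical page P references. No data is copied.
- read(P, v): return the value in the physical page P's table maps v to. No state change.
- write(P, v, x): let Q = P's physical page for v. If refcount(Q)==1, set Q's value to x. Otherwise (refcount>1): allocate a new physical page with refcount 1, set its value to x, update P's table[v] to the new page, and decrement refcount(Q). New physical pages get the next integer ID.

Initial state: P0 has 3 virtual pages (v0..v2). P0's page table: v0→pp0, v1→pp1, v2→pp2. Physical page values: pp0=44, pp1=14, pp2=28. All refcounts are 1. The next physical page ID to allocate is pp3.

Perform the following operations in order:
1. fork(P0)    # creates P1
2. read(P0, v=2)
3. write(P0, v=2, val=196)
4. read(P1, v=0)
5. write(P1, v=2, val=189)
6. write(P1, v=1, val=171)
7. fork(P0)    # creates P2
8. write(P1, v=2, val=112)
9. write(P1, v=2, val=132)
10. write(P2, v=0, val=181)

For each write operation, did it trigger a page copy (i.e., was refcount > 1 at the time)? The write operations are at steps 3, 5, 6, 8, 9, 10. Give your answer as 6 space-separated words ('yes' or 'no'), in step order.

Op 1: fork(P0) -> P1. 3 ppages; refcounts: pp0:2 pp1:2 pp2:2
Op 2: read(P0, v2) -> 28. No state change.
Op 3: write(P0, v2, 196). refcount(pp2)=2>1 -> COPY to pp3. 4 ppages; refcounts: pp0:2 pp1:2 pp2:1 pp3:1
Op 4: read(P1, v0) -> 44. No state change.
Op 5: write(P1, v2, 189). refcount(pp2)=1 -> write in place. 4 ppages; refcounts: pp0:2 pp1:2 pp2:1 pp3:1
Op 6: write(P1, v1, 171). refcount(pp1)=2>1 -> COPY to pp4. 5 ppages; refcounts: pp0:2 pp1:1 pp2:1 pp3:1 pp4:1
Op 7: fork(P0) -> P2. 5 ppages; refcounts: pp0:3 pp1:2 pp2:1 pp3:2 pp4:1
Op 8: write(P1, v2, 112). refcount(pp2)=1 -> write in place. 5 ppages; refcounts: pp0:3 pp1:2 pp2:1 pp3:2 pp4:1
Op 9: write(P1, v2, 132). refcount(pp2)=1 -> write in place. 5 ppages; refcounts: pp0:3 pp1:2 pp2:1 pp3:2 pp4:1
Op 10: write(P2, v0, 181). refcount(pp0)=3>1 -> COPY to pp5. 6 ppages; refcounts: pp0:2 pp1:2 pp2:1 pp3:2 pp4:1 pp5:1

yes no yes no no yes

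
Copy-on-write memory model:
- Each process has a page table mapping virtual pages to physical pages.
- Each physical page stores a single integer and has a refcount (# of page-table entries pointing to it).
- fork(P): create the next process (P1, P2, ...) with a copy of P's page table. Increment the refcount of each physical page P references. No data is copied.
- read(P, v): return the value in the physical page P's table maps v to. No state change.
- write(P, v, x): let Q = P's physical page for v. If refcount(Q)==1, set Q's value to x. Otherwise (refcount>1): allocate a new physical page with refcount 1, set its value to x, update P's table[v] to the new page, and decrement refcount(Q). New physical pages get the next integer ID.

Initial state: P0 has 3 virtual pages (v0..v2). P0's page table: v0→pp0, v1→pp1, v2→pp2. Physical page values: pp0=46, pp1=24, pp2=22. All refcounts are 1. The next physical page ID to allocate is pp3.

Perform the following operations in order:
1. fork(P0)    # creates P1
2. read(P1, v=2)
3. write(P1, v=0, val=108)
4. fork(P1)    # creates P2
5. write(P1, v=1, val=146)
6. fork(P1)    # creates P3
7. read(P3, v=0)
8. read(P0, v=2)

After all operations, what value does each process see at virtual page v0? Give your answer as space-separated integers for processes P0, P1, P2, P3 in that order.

Op 1: fork(P0) -> P1. 3 ppages; refcounts: pp0:2 pp1:2 pp2:2
Op 2: read(P1, v2) -> 22. No state change.
Op 3: write(P1, v0, 108). refcount(pp0)=2>1 -> COPY to pp3. 4 ppages; refcounts: pp0:1 pp1:2 pp2:2 pp3:1
Op 4: fork(P1) -> P2. 4 ppages; refcounts: pp0:1 pp1:3 pp2:3 pp3:2
Op 5: write(P1, v1, 146). refcount(pp1)=3>1 -> COPY to pp4. 5 ppages; refcounts: pp0:1 pp1:2 pp2:3 pp3:2 pp4:1
Op 6: fork(P1) -> P3. 5 ppages; refcounts: pp0:1 pp1:2 pp2:4 pp3:3 pp4:2
Op 7: read(P3, v0) -> 108. No state change.
Op 8: read(P0, v2) -> 22. No state change.
P0: v0 -> pp0 = 46
P1: v0 -> pp3 = 108
P2: v0 -> pp3 = 108
P3: v0 -> pp3 = 108

Answer: 46 108 108 108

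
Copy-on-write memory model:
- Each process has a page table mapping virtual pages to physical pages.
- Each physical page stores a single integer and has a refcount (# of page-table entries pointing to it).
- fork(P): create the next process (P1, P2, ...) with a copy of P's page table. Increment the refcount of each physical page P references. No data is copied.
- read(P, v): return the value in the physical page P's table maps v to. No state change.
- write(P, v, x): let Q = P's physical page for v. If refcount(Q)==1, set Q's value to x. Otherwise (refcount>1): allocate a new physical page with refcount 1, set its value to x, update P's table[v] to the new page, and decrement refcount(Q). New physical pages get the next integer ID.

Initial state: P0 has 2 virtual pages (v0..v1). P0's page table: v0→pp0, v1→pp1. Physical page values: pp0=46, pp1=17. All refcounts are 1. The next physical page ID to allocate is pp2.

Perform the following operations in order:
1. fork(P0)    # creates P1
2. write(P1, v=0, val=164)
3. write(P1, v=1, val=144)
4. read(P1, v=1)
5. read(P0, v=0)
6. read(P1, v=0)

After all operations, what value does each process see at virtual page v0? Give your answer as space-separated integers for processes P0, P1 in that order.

Answer: 46 164

Derivation:
Op 1: fork(P0) -> P1. 2 ppages; refcounts: pp0:2 pp1:2
Op 2: write(P1, v0, 164). refcount(pp0)=2>1 -> COPY to pp2. 3 ppages; refcounts: pp0:1 pp1:2 pp2:1
Op 3: write(P1, v1, 144). refcount(pp1)=2>1 -> COPY to pp3. 4 ppages; refcounts: pp0:1 pp1:1 pp2:1 pp3:1
Op 4: read(P1, v1) -> 144. No state change.
Op 5: read(P0, v0) -> 46. No state change.
Op 6: read(P1, v0) -> 164. No state change.
P0: v0 -> pp0 = 46
P1: v0 -> pp2 = 164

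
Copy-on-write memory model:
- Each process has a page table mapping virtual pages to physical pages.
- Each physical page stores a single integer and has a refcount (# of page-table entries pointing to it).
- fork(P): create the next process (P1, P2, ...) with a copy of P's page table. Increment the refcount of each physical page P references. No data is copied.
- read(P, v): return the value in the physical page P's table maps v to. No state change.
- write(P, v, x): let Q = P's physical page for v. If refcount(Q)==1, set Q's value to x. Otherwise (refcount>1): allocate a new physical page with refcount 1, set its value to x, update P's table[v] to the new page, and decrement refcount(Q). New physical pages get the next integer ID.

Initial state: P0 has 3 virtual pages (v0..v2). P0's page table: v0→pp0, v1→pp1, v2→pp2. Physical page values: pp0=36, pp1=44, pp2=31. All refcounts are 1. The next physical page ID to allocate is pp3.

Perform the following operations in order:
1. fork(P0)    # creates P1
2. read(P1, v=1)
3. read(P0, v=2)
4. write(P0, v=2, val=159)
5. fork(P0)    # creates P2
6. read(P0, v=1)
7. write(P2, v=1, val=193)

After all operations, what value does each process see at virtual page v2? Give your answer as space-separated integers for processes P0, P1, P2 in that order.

Answer: 159 31 159

Derivation:
Op 1: fork(P0) -> P1. 3 ppages; refcounts: pp0:2 pp1:2 pp2:2
Op 2: read(P1, v1) -> 44. No state change.
Op 3: read(P0, v2) -> 31. No state change.
Op 4: write(P0, v2, 159). refcount(pp2)=2>1 -> COPY to pp3. 4 ppages; refcounts: pp0:2 pp1:2 pp2:1 pp3:1
Op 5: fork(P0) -> P2. 4 ppages; refcounts: pp0:3 pp1:3 pp2:1 pp3:2
Op 6: read(P0, v1) -> 44. No state change.
Op 7: write(P2, v1, 193). refcount(pp1)=3>1 -> COPY to pp4. 5 ppages; refcounts: pp0:3 pp1:2 pp2:1 pp3:2 pp4:1
P0: v2 -> pp3 = 159
P1: v2 -> pp2 = 31
P2: v2 -> pp3 = 159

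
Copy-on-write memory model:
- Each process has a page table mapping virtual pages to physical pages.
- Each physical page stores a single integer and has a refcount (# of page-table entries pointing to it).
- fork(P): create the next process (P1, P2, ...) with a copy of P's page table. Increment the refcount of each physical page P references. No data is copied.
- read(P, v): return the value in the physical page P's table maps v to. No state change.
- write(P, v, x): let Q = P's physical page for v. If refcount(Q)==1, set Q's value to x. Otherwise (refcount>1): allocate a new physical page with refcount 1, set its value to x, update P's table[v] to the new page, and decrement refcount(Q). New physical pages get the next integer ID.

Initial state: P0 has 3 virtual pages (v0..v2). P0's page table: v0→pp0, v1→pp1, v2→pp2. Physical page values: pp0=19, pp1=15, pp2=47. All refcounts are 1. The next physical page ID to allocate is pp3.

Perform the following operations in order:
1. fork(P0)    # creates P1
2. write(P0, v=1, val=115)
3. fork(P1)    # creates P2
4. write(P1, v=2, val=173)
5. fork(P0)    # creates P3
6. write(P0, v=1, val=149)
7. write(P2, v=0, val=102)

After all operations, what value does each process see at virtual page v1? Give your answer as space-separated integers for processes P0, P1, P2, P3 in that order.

Op 1: fork(P0) -> P1. 3 ppages; refcounts: pp0:2 pp1:2 pp2:2
Op 2: write(P0, v1, 115). refcount(pp1)=2>1 -> COPY to pp3. 4 ppages; refcounts: pp0:2 pp1:1 pp2:2 pp3:1
Op 3: fork(P1) -> P2. 4 ppages; refcounts: pp0:3 pp1:2 pp2:3 pp3:1
Op 4: write(P1, v2, 173). refcount(pp2)=3>1 -> COPY to pp4. 5 ppages; refcounts: pp0:3 pp1:2 pp2:2 pp3:1 pp4:1
Op 5: fork(P0) -> P3. 5 ppages; refcounts: pp0:4 pp1:2 pp2:3 pp3:2 pp4:1
Op 6: write(P0, v1, 149). refcount(pp3)=2>1 -> COPY to pp5. 6 ppages; refcounts: pp0:4 pp1:2 pp2:3 pp3:1 pp4:1 pp5:1
Op 7: write(P2, v0, 102). refcount(pp0)=4>1 -> COPY to pp6. 7 ppages; refcounts: pp0:3 pp1:2 pp2:3 pp3:1 pp4:1 pp5:1 pp6:1
P0: v1 -> pp5 = 149
P1: v1 -> pp1 = 15
P2: v1 -> pp1 = 15
P3: v1 -> pp3 = 115

Answer: 149 15 15 115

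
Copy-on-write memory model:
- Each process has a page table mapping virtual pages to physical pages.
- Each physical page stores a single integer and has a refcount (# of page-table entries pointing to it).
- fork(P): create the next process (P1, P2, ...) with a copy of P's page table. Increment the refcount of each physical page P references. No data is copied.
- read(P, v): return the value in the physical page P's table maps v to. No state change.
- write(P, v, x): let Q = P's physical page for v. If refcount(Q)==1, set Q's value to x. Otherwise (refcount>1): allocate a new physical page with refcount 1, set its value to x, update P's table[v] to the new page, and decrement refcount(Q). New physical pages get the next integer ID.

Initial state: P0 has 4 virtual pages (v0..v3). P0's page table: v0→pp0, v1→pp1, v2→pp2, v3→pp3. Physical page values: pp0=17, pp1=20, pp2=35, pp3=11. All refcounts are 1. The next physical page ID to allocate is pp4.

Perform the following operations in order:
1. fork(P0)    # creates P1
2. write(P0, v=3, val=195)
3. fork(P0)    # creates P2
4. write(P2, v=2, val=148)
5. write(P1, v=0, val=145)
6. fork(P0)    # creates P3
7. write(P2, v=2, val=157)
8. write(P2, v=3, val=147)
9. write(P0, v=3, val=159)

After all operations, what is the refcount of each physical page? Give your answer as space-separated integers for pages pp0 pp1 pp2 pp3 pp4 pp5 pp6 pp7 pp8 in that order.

Answer: 3 4 3 1 1 1 1 1 1

Derivation:
Op 1: fork(P0) -> P1. 4 ppages; refcounts: pp0:2 pp1:2 pp2:2 pp3:2
Op 2: write(P0, v3, 195). refcount(pp3)=2>1 -> COPY to pp4. 5 ppages; refcounts: pp0:2 pp1:2 pp2:2 pp3:1 pp4:1
Op 3: fork(P0) -> P2. 5 ppages; refcounts: pp0:3 pp1:3 pp2:3 pp3:1 pp4:2
Op 4: write(P2, v2, 148). refcount(pp2)=3>1 -> COPY to pp5. 6 ppages; refcounts: pp0:3 pp1:3 pp2:2 pp3:1 pp4:2 pp5:1
Op 5: write(P1, v0, 145). refcount(pp0)=3>1 -> COPY to pp6. 7 ppages; refcounts: pp0:2 pp1:3 pp2:2 pp3:1 pp4:2 pp5:1 pp6:1
Op 6: fork(P0) -> P3. 7 ppages; refcounts: pp0:3 pp1:4 pp2:3 pp3:1 pp4:3 pp5:1 pp6:1
Op 7: write(P2, v2, 157). refcount(pp5)=1 -> write in place. 7 ppages; refcounts: pp0:3 pp1:4 pp2:3 pp3:1 pp4:3 pp5:1 pp6:1
Op 8: write(P2, v3, 147). refcount(pp4)=3>1 -> COPY to pp7. 8 ppages; refcounts: pp0:3 pp1:4 pp2:3 pp3:1 pp4:2 pp5:1 pp6:1 pp7:1
Op 9: write(P0, v3, 159). refcount(pp4)=2>1 -> COPY to pp8. 9 ppages; refcounts: pp0:3 pp1:4 pp2:3 pp3:1 pp4:1 pp5:1 pp6:1 pp7:1 pp8:1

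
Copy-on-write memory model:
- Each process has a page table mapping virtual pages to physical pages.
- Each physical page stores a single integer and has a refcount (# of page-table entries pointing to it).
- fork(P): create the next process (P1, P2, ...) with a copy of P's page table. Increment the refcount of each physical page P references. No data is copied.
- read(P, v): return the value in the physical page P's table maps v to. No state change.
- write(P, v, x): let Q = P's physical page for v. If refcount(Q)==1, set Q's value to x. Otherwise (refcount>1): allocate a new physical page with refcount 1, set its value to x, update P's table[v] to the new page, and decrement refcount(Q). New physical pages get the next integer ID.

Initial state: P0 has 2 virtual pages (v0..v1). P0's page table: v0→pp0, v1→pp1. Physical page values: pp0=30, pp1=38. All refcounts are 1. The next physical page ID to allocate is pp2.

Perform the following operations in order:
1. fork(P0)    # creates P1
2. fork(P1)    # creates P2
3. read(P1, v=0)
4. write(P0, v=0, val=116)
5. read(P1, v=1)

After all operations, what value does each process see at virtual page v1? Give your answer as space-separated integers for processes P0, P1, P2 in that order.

Answer: 38 38 38

Derivation:
Op 1: fork(P0) -> P1. 2 ppages; refcounts: pp0:2 pp1:2
Op 2: fork(P1) -> P2. 2 ppages; refcounts: pp0:3 pp1:3
Op 3: read(P1, v0) -> 30. No state change.
Op 4: write(P0, v0, 116). refcount(pp0)=3>1 -> COPY to pp2. 3 ppages; refcounts: pp0:2 pp1:3 pp2:1
Op 5: read(P1, v1) -> 38. No state change.
P0: v1 -> pp1 = 38
P1: v1 -> pp1 = 38
P2: v1 -> pp1 = 38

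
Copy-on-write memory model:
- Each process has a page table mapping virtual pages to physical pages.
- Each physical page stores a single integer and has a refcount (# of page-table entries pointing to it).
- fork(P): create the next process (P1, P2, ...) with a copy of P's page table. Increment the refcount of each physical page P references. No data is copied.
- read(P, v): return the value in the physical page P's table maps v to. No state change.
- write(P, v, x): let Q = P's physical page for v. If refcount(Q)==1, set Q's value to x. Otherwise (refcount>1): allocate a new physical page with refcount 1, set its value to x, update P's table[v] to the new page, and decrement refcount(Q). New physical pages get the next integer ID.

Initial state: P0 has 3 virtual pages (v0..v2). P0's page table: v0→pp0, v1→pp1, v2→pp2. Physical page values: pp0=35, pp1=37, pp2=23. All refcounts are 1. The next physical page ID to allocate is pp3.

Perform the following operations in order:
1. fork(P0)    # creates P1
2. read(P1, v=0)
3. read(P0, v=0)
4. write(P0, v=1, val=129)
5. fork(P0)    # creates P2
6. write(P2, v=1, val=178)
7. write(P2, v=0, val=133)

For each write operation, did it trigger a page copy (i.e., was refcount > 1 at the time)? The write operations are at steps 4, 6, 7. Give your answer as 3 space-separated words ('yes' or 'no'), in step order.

Op 1: fork(P0) -> P1. 3 ppages; refcounts: pp0:2 pp1:2 pp2:2
Op 2: read(P1, v0) -> 35. No state change.
Op 3: read(P0, v0) -> 35. No state change.
Op 4: write(P0, v1, 129). refcount(pp1)=2>1 -> COPY to pp3. 4 ppages; refcounts: pp0:2 pp1:1 pp2:2 pp3:1
Op 5: fork(P0) -> P2. 4 ppages; refcounts: pp0:3 pp1:1 pp2:3 pp3:2
Op 6: write(P2, v1, 178). refcount(pp3)=2>1 -> COPY to pp4. 5 ppages; refcounts: pp0:3 pp1:1 pp2:3 pp3:1 pp4:1
Op 7: write(P2, v0, 133). refcount(pp0)=3>1 -> COPY to pp5. 6 ppages; refcounts: pp0:2 pp1:1 pp2:3 pp3:1 pp4:1 pp5:1

yes yes yes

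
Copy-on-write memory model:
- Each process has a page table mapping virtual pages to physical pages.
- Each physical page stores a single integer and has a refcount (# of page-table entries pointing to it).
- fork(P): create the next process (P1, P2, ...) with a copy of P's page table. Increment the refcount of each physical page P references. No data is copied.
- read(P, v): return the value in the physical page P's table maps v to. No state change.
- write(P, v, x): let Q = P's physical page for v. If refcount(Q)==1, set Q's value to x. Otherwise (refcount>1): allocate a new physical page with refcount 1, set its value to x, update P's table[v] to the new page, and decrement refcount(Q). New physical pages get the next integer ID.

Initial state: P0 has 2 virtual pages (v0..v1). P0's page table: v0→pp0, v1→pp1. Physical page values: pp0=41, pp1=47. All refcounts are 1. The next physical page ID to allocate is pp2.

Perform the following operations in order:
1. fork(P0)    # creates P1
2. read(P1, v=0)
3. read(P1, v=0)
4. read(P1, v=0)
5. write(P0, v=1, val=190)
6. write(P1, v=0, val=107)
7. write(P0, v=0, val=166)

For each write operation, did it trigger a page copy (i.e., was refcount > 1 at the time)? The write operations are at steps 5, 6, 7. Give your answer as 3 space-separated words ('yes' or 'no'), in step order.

Op 1: fork(P0) -> P1. 2 ppages; refcounts: pp0:2 pp1:2
Op 2: read(P1, v0) -> 41. No state change.
Op 3: read(P1, v0) -> 41. No state change.
Op 4: read(P1, v0) -> 41. No state change.
Op 5: write(P0, v1, 190). refcount(pp1)=2>1 -> COPY to pp2. 3 ppages; refcounts: pp0:2 pp1:1 pp2:1
Op 6: write(P1, v0, 107). refcount(pp0)=2>1 -> COPY to pp3. 4 ppages; refcounts: pp0:1 pp1:1 pp2:1 pp3:1
Op 7: write(P0, v0, 166). refcount(pp0)=1 -> write in place. 4 ppages; refcounts: pp0:1 pp1:1 pp2:1 pp3:1

yes yes no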